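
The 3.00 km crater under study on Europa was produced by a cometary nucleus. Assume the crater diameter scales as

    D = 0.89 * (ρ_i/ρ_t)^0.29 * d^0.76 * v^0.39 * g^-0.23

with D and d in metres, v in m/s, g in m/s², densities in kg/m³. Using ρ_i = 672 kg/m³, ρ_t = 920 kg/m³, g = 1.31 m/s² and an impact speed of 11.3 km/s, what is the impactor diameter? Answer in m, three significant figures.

Rearranging for d: d = [D / (0.89 · (672/920)^0.29 · 11300^0.39 · 1.31^-0.23)]^(1/0.76).
D = 3000 m.
(672/920)^0.29 = 0.9129
11300^0.39 = 38.08
1.31^-0.23 = 0.9398
Denominator = 0.89 × 0.9129 × 38.08 × 0.9398 = 29.08
D / 29.08 = 3000 / 29.08 = 103.2
d = 103.2^(1/0.76) = 103.2^1.3158 = 446.3 m

d ≈ 446 m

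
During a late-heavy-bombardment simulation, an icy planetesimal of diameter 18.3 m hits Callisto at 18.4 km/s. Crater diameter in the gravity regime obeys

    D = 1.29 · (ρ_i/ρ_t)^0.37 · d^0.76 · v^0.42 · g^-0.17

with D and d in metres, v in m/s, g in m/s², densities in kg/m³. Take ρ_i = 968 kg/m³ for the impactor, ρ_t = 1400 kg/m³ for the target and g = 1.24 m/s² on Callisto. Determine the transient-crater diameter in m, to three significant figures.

D ≈ 611 m

In SI units: v = 18400 m/s.
(ρ_i/ρ_t)^0.37 = (968/1400)^0.37 = 0.8724
d^0.76 = 18.3^0.76 = 9.109
v^0.42 = 18400^0.42 = 61.83
g^-0.17 = 1.24^-0.17 = 0.9641
D = 1.29 × 0.8724 × 9.109 × 61.83 × 0.9641 = 611.1 m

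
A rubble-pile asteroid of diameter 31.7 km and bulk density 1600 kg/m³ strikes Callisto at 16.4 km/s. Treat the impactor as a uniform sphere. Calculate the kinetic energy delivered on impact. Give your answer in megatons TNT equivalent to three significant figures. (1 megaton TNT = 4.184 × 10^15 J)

d = 31700 m; v = 16400 m/s.
Mass m = (π/6) ρ d³ = (π/6) × 1600 × (31700)³ = 2.669 × 10^16 kg
E = ½ m v² = 0.5 × 2.669 × 10^16 × (16400)² = 3.589 × 10^24 J
   = 3.589 × 10^24 / 4.184×10^15 = 8.578 × 10^8 Mt

E ≈ 8.58 × 10^8 Mt TNT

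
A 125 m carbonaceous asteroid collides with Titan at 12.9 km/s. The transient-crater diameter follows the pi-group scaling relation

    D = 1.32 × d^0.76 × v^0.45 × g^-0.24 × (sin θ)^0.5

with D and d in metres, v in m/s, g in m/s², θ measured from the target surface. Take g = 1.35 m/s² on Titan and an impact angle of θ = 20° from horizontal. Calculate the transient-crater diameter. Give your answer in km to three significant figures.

D ≈ 1.99 km

In SI units: v = 12900 m/s.
d^0.76 = 125^0.76 = 39.23
v^0.45 = 12900^0.45 = 70.76
g^-0.24 = 1.35^-0.24 = 0.9305
(sin 20°)^0.5 = 0.3420^0.5 = 0.5848
D = 1.32 × 39.23 × 70.76 × 0.9305 × 0.5848 = 1994 m
   = 1.994 km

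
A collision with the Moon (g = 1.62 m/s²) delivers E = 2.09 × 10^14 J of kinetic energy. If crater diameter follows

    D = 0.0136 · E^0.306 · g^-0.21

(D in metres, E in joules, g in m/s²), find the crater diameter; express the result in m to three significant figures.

E^0.306 = (2.09 × 10^14)^0.306 = 2.410 × 10^4
g^-0.21 = 1.62^-0.21 = 0.9037
D = 0.0136 × 2.410 × 10^4 × 0.9037 = 296.2 m

D ≈ 296 m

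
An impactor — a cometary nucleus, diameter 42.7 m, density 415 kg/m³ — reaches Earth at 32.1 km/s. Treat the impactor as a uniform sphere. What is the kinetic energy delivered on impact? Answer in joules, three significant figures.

E ≈ 8.72 × 10^15 J

v = 32100 m/s.
Mass m = (π/6) ρ d³ = (π/6) × 415 × (42.7)³ = 1.692 × 10^7 kg
E = ½ m v² = 0.5 × 1.692 × 10^7 × (32100)² = 8.717 × 10^15 J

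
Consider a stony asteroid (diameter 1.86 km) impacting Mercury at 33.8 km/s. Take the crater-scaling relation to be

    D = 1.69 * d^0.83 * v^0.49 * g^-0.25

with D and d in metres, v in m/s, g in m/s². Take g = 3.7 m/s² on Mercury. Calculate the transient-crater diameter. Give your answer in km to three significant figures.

In SI units: d = 1860 m, v = 33800 m/s.
d^0.83 = 1860^0.83 = 517.2
v^0.49 = 33800^0.49 = 165.6
g^-0.25 = 3.7^-0.25 = 0.7210
D = 1.69 × 517.2 × 165.6 × 0.7210 = 1.044 × 10^5 m
   = 104.4 km

D ≈ 104 km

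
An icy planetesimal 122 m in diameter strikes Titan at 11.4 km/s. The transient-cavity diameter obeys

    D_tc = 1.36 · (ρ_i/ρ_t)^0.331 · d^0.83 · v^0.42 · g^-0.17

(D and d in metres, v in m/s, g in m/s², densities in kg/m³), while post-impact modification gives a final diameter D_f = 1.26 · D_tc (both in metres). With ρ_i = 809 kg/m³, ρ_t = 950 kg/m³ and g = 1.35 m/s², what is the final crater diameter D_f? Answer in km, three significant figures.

v = 11400 m/s.
(ρ_i/ρ_t)^0.331 = (809/950)^0.331 = 0.9482
d^0.83 = 122^0.83 = 53.91
v^0.42 = 11400^0.42 = 50.57
g^-0.17 = 1.35^-0.17 = 0.9503
D_tc = 1.36 × 0.9482 × 53.91 × 50.57 × 0.9503 = 3341 m
D_f = 1.26 × 3341 = 4210 m
     = 4.210 km

D_f ≈ 4.21 km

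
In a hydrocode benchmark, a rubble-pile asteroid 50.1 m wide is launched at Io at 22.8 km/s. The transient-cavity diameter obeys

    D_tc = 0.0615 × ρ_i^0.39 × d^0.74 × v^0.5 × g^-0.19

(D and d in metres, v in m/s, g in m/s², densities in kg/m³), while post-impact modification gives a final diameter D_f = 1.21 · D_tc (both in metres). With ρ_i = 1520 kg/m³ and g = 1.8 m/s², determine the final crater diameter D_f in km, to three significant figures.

v = 22800 m/s.
ρ_i^0.39 = 1520^0.39 = 17.41
d^0.74 = 50.1^0.74 = 18.11
v^0.5 = 22800^0.5 = 151.0
g^-0.19 = 1.8^-0.19 = 0.8943
D_tc = 0.0615 × 17.41 × 18.11 × 151.0 × 0.8943 = 2618 m
D_f = 1.21 × 2618 = 3168 m
     = 3.168 km

D_f ≈ 3.17 km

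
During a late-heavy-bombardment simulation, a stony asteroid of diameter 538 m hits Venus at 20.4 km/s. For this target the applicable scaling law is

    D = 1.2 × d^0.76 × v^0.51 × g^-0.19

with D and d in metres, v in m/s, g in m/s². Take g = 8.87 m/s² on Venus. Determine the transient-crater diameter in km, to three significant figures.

In SI units: v = 20400 m/s.
d^0.76 = 538^0.76 = 119.0
v^0.51 = 20400^0.51 = 157.7
g^-0.19 = 8.87^-0.19 = 0.6605
D = 1.2 × 119.0 × 157.7 × 0.6605 = 14874 m
   = 14.87 km

D ≈ 14.9 km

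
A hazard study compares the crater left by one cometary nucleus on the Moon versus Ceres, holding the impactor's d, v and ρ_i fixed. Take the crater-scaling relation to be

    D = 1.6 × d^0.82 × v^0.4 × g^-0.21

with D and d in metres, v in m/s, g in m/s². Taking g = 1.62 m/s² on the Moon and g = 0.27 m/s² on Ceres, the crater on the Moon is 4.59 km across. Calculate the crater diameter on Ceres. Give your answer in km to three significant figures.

D ≈ 6.69 km

All impactor-dependent factors cancel in the ratio, leaving D_Ceres/D_Moon = (g_Ceres/g_Moon)^-0.21.
(0.27/1.62)^-0.21 = 0.1667^-0.21 = 1.457
D_Ceres = 1.457 × 4.59 km = 6.69 km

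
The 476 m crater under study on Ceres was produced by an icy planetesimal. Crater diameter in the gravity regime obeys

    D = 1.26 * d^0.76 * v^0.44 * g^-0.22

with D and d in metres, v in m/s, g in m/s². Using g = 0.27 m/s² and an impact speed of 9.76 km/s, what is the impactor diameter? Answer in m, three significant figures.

Rearranging for d: d = [D / (1.26 · 9760^0.44 · 0.27^-0.22)]^(1/0.76).
9760^0.44 = 56.93
0.27^-0.22 = 1.334
Denominator = 1.26 × 56.93 × 1.334 = 95.69
D / 95.69 = 476 / 95.69 = 4.974
d = 4.974^(1/0.76) = 4.974^1.3158 = 8.255 m

d ≈ 8.26 m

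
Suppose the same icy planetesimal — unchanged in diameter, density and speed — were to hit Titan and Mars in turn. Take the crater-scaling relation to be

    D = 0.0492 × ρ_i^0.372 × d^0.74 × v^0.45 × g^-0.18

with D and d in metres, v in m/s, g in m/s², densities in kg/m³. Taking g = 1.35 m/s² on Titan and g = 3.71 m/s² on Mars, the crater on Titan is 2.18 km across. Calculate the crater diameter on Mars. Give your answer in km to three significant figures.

D ≈ 1.82 km

All impactor-dependent factors cancel in the ratio, leaving D_Mars/D_Titan = (g_Mars/g_Titan)^-0.18.
(3.71/1.35)^-0.18 = 2.748^-0.18 = 0.8336
D_Mars = 0.8336 × 2.18 km = 1.82 km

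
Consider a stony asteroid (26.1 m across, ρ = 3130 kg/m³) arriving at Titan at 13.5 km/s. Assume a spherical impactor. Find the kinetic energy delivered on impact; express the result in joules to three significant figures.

v = 13500 m/s.
Mass m = (π/6) ρ d³ = (π/6) × 3130 × (26.1)³ = 2.914 × 10^7 kg
E = ½ m v² = 0.5 × 2.914 × 10^7 × (13500)² = 2.655 × 10^15 J

E ≈ 2.66 × 10^15 J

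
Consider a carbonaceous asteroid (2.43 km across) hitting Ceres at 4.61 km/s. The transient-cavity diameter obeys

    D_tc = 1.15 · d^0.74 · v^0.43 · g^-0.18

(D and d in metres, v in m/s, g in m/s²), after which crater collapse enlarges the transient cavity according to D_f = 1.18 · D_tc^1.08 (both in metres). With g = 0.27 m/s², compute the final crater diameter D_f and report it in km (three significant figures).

In SI: d = 2430 m, v = 4610 m/s.
d^0.74 = 2430^0.74 = 320.1
v^0.43 = 4610^0.43 = 37.62
g^-0.18 = 0.27^-0.18 = 1.266
D_tc = 1.15 × 320.1 × 37.62 × 1.266 = 17530 m
D_f = 1.18 × (17530)^1.08 = 45203 m
     = 45.20 km

D_f ≈ 45.2 km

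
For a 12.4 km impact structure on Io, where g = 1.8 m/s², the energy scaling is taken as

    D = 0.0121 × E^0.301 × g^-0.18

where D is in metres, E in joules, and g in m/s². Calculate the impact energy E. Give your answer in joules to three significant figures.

E ≈ 1.32 × 10^20 J

Rearranging: E = [D / (0.0121 · g^-0.18)]^(1/0.301).
D = 12400 m.
g^-0.18 = 1.8^-0.18 = 0.8996
D / (0.0121 × 0.8996) = 12400 / (0.01089) = 1.139 × 10^6
E = (1.139 × 10^6)^3.3223 = 1.323 × 10^20 J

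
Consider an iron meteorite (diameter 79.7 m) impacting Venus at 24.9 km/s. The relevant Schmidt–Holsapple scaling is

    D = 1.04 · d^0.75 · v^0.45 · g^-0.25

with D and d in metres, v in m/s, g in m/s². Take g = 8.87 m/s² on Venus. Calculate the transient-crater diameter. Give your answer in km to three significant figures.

D ≈ 1.53 km

In SI units: v = 24900 m/s.
d^0.75 = 79.7^0.75 = 26.67
v^0.45 = 24900^0.45 = 95.12
g^-0.25 = 8.87^-0.25 = 0.5795
D = 1.04 × 26.67 × 95.12 × 0.5795 = 1529 m
   = 1.529 km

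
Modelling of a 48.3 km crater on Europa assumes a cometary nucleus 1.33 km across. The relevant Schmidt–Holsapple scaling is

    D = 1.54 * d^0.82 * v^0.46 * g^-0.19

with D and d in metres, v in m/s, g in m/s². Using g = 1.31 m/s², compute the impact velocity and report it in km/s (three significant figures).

Rearranging for v: v = [D / (1.54 · 1330^0.82 · 1.31^-0.19)]^(1/0.46).
D = 48300 m.
1330^0.82 = 364.4
1.31^-0.19 = 0.9500
Denominator = 1.54 × 364.4 × 0.9500 = 533.1
D / 533.1 = 48300 / 533.1 = 90.60
v = 90.60^(1/0.46) = 90.60^2.1739 = 17972 m/s

v ≈ 18.0 km/s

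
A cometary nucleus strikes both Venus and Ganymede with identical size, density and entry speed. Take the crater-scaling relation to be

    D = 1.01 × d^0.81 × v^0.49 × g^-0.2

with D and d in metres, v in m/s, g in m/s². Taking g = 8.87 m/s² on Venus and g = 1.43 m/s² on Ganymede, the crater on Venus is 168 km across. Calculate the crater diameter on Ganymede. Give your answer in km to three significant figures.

D ≈ 242 km

All impactor-dependent factors cancel in the ratio, leaving D_Ganymede/D_Venus = (g_Ganymede/g_Venus)^-0.2.
(1.43/8.87)^-0.2 = 0.1612^-0.2 = 1.441
D_Ganymede = 1.441 × 168 km = 242 km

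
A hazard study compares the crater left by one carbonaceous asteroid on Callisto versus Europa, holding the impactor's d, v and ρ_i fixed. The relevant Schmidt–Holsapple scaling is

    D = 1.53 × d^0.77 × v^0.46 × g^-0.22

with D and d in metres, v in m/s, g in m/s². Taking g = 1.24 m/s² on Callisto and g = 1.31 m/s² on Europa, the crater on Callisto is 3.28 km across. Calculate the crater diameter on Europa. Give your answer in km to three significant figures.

All impactor-dependent factors cancel in the ratio, leaving D_Europa/D_Callisto = (g_Europa/g_Callisto)^-0.22.
(1.31/1.24)^-0.22 = 1.056^-0.22 = 0.9881
D_Europa = 0.9881 × 3.28 km = 3.24 km

D ≈ 3.24 km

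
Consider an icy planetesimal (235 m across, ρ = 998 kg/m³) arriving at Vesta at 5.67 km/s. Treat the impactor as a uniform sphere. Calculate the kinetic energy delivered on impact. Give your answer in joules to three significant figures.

v = 5670 m/s.
Mass m = (π/6) ρ d³ = (π/6) × 998 × (235)³ = 6.782 × 10^9 kg
E = ½ m v² = 0.5 × 6.782 × 10^9 × (5670)² = 1.090 × 10^17 J

E ≈ 1.09 × 10^17 J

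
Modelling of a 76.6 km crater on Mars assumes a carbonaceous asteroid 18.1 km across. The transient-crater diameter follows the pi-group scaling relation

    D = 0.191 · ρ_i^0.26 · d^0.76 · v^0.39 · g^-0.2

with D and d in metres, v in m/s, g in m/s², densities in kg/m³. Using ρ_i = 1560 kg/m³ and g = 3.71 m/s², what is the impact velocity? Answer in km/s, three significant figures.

v ≈ 17.1 km/s

Rearranging for v: v = [D / (0.191 · 1560^0.26 · 18100^0.76 · 3.71^-0.2)]^(1/0.39).
D = 76600 m.
1560^0.26 = 6.764
18100^0.76 = 1721
3.71^-0.2 = 0.7694
Denominator = 0.191 × 6.764 × 1721 × 0.7694 = 1711
D / 1711 = 76600 / 1711 = 44.77
v = 44.77^(1/0.39) = 44.77^2.5641 = 17112 m/s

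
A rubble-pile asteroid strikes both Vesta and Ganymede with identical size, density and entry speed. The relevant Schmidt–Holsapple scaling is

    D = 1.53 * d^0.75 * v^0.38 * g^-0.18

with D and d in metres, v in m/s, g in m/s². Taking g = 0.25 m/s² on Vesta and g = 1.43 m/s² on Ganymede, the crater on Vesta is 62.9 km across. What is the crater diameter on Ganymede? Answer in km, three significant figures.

All impactor-dependent factors cancel in the ratio, leaving D_Ganymede/D_Vesta = (g_Ganymede/g_Vesta)^-0.18.
(1.43/0.25)^-0.18 = 5.720^-0.18 = 0.7306
D_Ganymede = 0.7306 × 62.9 km = 46.0 km

D ≈ 46.0 km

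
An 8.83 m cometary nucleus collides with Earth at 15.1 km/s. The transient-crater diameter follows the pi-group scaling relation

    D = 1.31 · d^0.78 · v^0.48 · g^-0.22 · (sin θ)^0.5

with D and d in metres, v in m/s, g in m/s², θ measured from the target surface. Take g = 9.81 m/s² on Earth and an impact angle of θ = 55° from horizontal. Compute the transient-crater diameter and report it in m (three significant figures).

D ≈ 398 m

In SI units: v = 15100 m/s.
d^0.78 = 8.83^0.78 = 5.468
v^0.48 = 15100^0.48 = 101.4
g^-0.22 = 9.81^-0.22 = 0.6051
(sin 55°)^0.5 = 0.8192^0.5 = 0.9051
D = 1.31 × 5.468 × 101.4 × 0.6051 × 0.9051 = 397.8 m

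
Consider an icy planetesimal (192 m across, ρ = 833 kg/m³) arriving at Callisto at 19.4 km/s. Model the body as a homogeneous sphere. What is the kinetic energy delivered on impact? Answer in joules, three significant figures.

v = 19400 m/s.
Mass m = (π/6) ρ d³ = (π/6) × 833 × (192)³ = 3.087 × 10^9 kg
E = ½ m v² = 0.5 × 3.087 × 10^9 × (19400)² = 5.809 × 10^17 J

E ≈ 5.81 × 10^17 J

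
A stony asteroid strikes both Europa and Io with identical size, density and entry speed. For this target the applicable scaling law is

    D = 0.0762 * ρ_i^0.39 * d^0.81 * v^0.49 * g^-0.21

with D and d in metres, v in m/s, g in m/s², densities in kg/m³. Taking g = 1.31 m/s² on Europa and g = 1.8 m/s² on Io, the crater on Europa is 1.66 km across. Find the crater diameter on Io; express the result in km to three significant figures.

D ≈ 1.55 km

All impactor-dependent factors cancel in the ratio, leaving D_Io/D_Europa = (g_Io/g_Europa)^-0.21.
(1.8/1.31)^-0.21 = 1.374^-0.21 = 0.9355
D_Io = 0.9355 × 1.66 km = 1.55 km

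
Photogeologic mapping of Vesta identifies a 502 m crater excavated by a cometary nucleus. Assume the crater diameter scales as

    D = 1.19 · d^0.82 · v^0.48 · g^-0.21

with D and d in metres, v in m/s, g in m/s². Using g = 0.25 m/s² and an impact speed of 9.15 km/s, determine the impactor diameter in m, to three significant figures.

d ≈ 5.35 m

Rearranging for d: d = [D / (1.19 · 9150^0.48 · 0.25^-0.21)]^(1/0.82).
9150^0.48 = 79.70
0.25^-0.21 = 1.338
Denominator = 1.19 × 79.70 × 1.338 = 126.9
D / 126.9 = 502 / 126.9 = 3.956
d = 3.956^(1/0.82) = 3.956^1.2195 = 5.350 m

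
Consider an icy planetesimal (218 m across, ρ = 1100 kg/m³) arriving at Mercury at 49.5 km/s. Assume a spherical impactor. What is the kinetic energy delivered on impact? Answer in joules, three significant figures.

E ≈ 7.31 × 10^18 J

v = 49500 m/s.
Mass m = (π/6) ρ d³ = (π/6) × 1100 × (218)³ = 5.967 × 10^9 kg
E = ½ m v² = 0.5 × 5.967 × 10^9 × (49500)² = 7.310 × 10^18 J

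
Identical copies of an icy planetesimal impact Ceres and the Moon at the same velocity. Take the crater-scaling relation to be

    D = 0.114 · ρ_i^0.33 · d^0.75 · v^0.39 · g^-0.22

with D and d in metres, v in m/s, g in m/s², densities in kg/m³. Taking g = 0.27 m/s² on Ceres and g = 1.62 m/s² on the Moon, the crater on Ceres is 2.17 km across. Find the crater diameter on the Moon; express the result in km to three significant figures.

D ≈ 1.46 km

All impactor-dependent factors cancel in the ratio, leaving D_Moon/D_Ceres = (g_Moon/g_Ceres)^-0.22.
(1.62/0.27)^-0.22 = 6.000^-0.22 = 0.6742
D_Moon = 0.6742 × 2.17 km = 1.46 km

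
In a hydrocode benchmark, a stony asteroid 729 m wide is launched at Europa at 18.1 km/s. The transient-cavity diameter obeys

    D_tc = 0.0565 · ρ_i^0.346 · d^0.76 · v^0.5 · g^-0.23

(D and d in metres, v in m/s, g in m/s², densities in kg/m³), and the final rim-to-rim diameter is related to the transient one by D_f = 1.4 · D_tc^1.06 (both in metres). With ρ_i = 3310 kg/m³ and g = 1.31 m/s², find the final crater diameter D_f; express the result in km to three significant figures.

v = 18100 m/s.
ρ_i^0.346 = 3310^0.346 = 16.51
d^0.76 = 729^0.76 = 149.9
v^0.5 = 18100^0.5 = 134.5
g^-0.23 = 1.31^-0.23 = 0.9398
D_tc = 0.0565 × 16.51 × 149.9 × 134.5 × 0.9398 = 17670 m
D_f = 1.4 × (17670)^1.06 = 44483 m
     = 44.48 km

D_f ≈ 44.5 km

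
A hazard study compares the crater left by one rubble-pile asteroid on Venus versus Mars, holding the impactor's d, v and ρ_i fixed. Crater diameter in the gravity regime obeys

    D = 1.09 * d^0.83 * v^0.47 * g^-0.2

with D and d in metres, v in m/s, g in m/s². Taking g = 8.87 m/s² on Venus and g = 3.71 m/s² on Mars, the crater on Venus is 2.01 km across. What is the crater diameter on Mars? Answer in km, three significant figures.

All impactor-dependent factors cancel in the ratio, leaving D_Mars/D_Venus = (g_Mars/g_Venus)^-0.2.
(3.71/8.87)^-0.2 = 0.4183^-0.2 = 1.190
D_Mars = 1.190 × 2.01 km = 2.39 km

D ≈ 2.39 km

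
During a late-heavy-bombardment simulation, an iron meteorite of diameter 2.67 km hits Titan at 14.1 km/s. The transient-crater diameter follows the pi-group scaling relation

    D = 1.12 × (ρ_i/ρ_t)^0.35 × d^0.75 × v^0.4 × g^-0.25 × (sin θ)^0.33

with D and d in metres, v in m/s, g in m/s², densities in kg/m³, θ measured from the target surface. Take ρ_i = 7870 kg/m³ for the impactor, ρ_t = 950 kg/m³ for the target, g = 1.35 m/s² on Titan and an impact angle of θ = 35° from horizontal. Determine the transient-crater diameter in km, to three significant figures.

D ≈ 30.8 km

In SI units: d = 2670 m, v = 14100 m/s.
(ρ_i/ρ_t)^0.35 = (7870/950)^0.35 = 2.096
d^0.75 = 2670^0.75 = 371.4
v^0.4 = 14100^0.4 = 45.68
g^-0.25 = 1.35^-0.25 = 0.9277
(sin 35°)^0.33 = 0.5736^0.33 = 0.8324
D = 1.12 × 2.096 × 371.4 × 45.68 × 0.9277 × 0.8324 = 30755 m
   = 30.76 km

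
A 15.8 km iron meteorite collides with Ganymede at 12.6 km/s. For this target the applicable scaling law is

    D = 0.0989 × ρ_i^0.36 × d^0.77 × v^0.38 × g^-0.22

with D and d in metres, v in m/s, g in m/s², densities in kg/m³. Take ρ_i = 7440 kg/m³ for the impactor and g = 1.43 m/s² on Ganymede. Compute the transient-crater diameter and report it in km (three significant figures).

D ≈ 140 km

In SI units: d = 15800 m, v = 12600 m/s.
ρ_i^0.36 = 7440^0.36 = 24.76
d^0.77 = 15800^0.77 = 1710
v^0.38 = 12600^0.38 = 36.15
g^-0.22 = 1.43^-0.22 = 0.9243
D = 0.0989 × 24.76 × 1710 × 36.15 × 0.9243 = 1.399 × 10^5 m
   = 139.9 km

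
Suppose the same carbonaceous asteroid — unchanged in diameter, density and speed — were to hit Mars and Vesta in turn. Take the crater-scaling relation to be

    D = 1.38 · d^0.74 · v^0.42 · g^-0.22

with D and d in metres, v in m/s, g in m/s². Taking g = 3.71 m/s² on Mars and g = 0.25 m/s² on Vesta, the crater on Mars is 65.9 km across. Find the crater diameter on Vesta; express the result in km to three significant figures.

All impactor-dependent factors cancel in the ratio, leaving D_Vesta/D_Mars = (g_Vesta/g_Mars)^-0.22.
(0.25/3.71)^-0.22 = 0.06739^-0.22 = 1.810
D_Vesta = 1.810 × 65.9 km = 119 km

D ≈ 119 km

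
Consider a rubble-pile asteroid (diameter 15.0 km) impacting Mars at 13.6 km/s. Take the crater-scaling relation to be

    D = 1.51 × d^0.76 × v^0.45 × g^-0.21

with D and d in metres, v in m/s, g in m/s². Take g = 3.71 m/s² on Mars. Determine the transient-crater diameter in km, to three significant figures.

In SI units: d = 15000 m, v = 13600 m/s.
d^0.76 = 15000^0.76 = 1492
v^0.45 = 13600^0.45 = 72.46
g^-0.21 = 3.71^-0.21 = 0.7593
D = 1.51 × 1492 × 72.46 × 0.7593 = 1.240 × 10^5 m
   = 124.0 km

D ≈ 124 km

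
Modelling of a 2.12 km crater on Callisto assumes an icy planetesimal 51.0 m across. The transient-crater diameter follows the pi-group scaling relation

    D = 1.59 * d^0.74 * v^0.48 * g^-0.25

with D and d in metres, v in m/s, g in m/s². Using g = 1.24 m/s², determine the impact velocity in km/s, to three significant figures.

Rearranging for v: v = [D / (1.59 · 51^0.74 · 1.24^-0.25)]^(1/0.48).
D = 2120 m.
51^0.74 = 18.35
1.24^-0.25 = 0.9476
Denominator = 1.59 × 18.35 × 0.9476 = 27.65
D / 27.65 = 2120 / 27.65 = 76.67
v = 76.67^(1/0.48) = 76.67^2.0833 = 8438 m/s

v ≈ 8.44 km/s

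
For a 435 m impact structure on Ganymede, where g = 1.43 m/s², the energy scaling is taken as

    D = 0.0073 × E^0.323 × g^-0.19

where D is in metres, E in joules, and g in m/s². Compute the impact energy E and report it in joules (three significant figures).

E ≈ 7.50 × 10^14 J

Rearranging: E = [D / (0.0073 · g^-0.19)]^(1/0.323).
g^-0.19 = 1.43^-0.19 = 0.9343
D / (0.0073 × 0.9343) = 435 / (6.820 × 10^-3) = 6.378 × 10^4
E = (6.378 × 10^4)^3.096 = 7.504 × 10^14 J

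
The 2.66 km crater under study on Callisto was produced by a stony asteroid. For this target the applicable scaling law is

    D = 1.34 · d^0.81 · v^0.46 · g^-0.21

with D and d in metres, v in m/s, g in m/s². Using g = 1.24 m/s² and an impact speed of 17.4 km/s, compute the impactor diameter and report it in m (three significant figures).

d ≈ 48.7 m

Rearranging for d: d = [D / (1.34 · 17400^0.46 · 1.24^-0.21)]^(1/0.81).
D = 2660 m.
17400^0.46 = 89.26
1.24^-0.21 = 0.9558
Denominator = 1.34 × 89.26 × 0.9558 = 114.3
D / 114.3 = 2660 / 114.3 = 23.27
d = 23.27^(1/0.81) = 23.27^1.2346 = 48.69 m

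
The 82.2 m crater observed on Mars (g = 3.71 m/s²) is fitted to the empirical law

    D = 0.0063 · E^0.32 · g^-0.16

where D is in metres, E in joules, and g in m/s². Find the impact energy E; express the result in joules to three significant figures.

E ≈ 1.40 × 10^13 J

Rearranging: E = [D / (0.0063 · g^-0.16)]^(1/0.32).
g^-0.16 = 3.71^-0.16 = 0.8108
D / (0.0063 × 0.8108) = 82.2 / (5.108 × 10^-3) = 1.609 × 10^4
E = (1.609 × 10^4)^3.125 = 1.398 × 10^13 J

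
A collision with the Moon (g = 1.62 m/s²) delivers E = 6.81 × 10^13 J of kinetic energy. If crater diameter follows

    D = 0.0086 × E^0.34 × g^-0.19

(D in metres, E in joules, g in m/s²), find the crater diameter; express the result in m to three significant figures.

D ≈ 396 m

E^0.34 = (6.81 × 10^13)^0.34 = 5.050 × 10^4
g^-0.19 = 1.62^-0.19 = 0.9124
D = 0.0086 × 5.050 × 10^4 × 0.9124 = 396.3 m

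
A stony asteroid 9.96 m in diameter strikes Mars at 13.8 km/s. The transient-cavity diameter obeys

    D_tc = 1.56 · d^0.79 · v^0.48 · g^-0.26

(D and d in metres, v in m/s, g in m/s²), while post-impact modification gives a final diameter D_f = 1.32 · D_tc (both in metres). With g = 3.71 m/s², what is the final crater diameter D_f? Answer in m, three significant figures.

D_f ≈ 874 m

v = 13800 m/s.
d^0.79 = 9.96^0.79 = 6.146
v^0.48 = 13800^0.48 = 97.08
g^-0.26 = 3.71^-0.26 = 0.7112
D_tc = 1.56 × 6.146 × 97.08 × 0.7112 = 662.0 m
D_f = 1.32 × 662.0 = 873.8 m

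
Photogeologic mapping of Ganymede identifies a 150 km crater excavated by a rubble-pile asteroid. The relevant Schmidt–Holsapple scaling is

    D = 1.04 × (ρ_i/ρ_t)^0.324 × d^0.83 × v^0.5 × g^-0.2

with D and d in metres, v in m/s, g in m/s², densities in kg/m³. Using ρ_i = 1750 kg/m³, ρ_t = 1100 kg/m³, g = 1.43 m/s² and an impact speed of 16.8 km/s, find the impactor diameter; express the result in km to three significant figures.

Rearranging for d: d = [D / (1.04 · (1750/1100)^0.324 · 16800^0.5 · 1.43^-0.2)]^(1/0.83).
D = 150000 m.
(1750/1100)^0.324 = 1.162
16800^0.5 = 129.6
1.43^-0.2 = 0.9310
Denominator = 1.04 × 1.162 × 129.6 × 0.9310 = 145.8
D / 145.8 = 150000 / 145.8 = 1029
d = 1029^(1/0.83) = 1029^1.2048 = 4259 m

d ≈ 4.26 km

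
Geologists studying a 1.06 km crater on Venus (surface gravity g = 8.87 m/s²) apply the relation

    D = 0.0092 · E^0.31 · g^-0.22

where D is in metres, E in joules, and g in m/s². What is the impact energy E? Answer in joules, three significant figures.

Rearranging: E = [D / (0.0092 · g^-0.22)]^(1/0.31).
D = 1060 m.
g^-0.22 = 8.87^-0.22 = 0.6187
D / (0.0092 × 0.6187) = 1060 / (5.692 × 10^-3) = 1.862 × 10^5
E = (1.862 × 10^5)^3.2258 = 9.998 × 10^16 J

E ≈ 1.00 × 10^17 J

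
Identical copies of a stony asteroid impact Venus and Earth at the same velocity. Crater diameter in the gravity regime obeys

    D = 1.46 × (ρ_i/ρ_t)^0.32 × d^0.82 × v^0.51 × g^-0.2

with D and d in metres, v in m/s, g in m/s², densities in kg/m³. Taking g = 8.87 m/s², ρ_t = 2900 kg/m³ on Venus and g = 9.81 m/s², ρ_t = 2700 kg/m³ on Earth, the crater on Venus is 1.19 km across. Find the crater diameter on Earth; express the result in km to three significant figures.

The impactor-only factors (d, v, ρ_i) cancel in the ratio, leaving D_Earth/D_Venus = (g_Earth/g_Venus)^-0.2 · (ρ_t,Venus/ρ_t,Earth)^0.32.
(9.81/8.87)^-0.2 = 1.106^-0.2 = 0.9801
(2900/2700)^0.32 = 1.074^0.32 = 1.023
Ratio = 0.9801 × 1.023 = 1.003
D_Earth = 1.003 × 1.19 km = 1.19 km

D ≈ 1.19 km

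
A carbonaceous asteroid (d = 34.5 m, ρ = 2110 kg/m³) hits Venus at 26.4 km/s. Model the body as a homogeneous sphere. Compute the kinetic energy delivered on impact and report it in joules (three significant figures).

E ≈ 1.58 × 10^16 J

v = 26400 m/s.
Mass m = (π/6) ρ d³ = (π/6) × 2110 × (34.5)³ = 4.537 × 10^7 kg
E = ½ m v² = 0.5 × 4.537 × 10^7 × (26400)² = 1.581 × 10^16 J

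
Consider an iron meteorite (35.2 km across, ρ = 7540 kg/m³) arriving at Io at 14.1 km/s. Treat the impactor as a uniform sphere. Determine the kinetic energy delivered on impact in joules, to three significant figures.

d = 35200 m; v = 14100 m/s.
Mass m = (π/6) ρ d³ = (π/6) × 7540 × (35200)³ = 1.722 × 10^17 kg
E = ½ m v² = 0.5 × 1.722 × 10^17 × (14100)² = 1.712 × 10^25 J

E ≈ 1.71 × 10^25 J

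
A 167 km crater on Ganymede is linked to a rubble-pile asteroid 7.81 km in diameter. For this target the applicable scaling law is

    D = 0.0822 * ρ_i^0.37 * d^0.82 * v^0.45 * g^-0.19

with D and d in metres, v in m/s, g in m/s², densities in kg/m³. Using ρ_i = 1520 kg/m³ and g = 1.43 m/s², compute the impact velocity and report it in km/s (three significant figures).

Rearranging for v: v = [D / (0.0822 · 1520^0.37 · 7810^0.82 · 1.43^-0.19)]^(1/0.45).
D = 167000 m.
1520^0.37 = 15.04
7810^0.82 = 1556
1.43^-0.19 = 0.9343
Denominator = 0.0822 × 15.04 × 1556 × 0.9343 = 1797
D / 1797 = 167000 / 1797 = 92.93
v = 92.93^(1/0.45) = 92.93^2.2222 = 23639 m/s

v ≈ 23.6 km/s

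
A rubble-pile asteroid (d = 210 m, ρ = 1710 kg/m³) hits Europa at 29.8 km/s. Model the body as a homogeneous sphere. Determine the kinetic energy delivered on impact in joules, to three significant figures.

E ≈ 3.68 × 10^18 J

v = 29800 m/s.
Mass m = (π/6) ρ d³ = (π/6) × 1710 × (210)³ = 8.292 × 10^9 kg
E = ½ m v² = 0.5 × 8.292 × 10^9 × (29800)² = 3.682 × 10^18 J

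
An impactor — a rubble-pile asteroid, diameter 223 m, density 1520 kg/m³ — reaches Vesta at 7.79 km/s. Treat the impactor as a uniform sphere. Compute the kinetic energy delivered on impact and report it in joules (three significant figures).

v = 7790 m/s.
Mass m = (π/6) ρ d³ = (π/6) × 1520 × (223)³ = 8.826 × 10^9 kg
E = ½ m v² = 0.5 × 8.826 × 10^9 × (7790)² = 2.678 × 10^17 J

E ≈ 2.68 × 10^17 J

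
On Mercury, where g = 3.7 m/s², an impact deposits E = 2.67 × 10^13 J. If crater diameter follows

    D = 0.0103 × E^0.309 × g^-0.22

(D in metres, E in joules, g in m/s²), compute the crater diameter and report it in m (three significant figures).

E^0.309 = (2.67 × 10^13)^0.309 = 1.409 × 10^4
g^-0.22 = 3.7^-0.22 = 0.7499
D = 0.0103 × 1.409 × 10^4 × 0.7499 = 108.8 m

D ≈ 109 m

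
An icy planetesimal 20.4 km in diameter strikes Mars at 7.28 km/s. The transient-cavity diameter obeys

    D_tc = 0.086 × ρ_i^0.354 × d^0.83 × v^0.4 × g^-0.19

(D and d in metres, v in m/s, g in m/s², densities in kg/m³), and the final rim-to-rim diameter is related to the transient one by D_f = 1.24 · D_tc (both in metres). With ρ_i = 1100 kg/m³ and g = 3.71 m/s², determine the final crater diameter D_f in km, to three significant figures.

In SI: d = 20400 m, v = 7280 m/s.
ρ_i^0.354 = 1100^0.354 = 11.93
d^0.83 = 20400^0.83 = 3776
v^0.4 = 7280^0.4 = 35.06
g^-0.19 = 3.71^-0.19 = 0.7795
D_tc = 0.086 × 11.93 × 3776 × 35.06 × 0.7795 = 1.059 × 10^5 m
D_f = 1.24 × 1.059 × 10^5 = 1.313 × 10^5 m
     = 131.3 km

D_f ≈ 131 km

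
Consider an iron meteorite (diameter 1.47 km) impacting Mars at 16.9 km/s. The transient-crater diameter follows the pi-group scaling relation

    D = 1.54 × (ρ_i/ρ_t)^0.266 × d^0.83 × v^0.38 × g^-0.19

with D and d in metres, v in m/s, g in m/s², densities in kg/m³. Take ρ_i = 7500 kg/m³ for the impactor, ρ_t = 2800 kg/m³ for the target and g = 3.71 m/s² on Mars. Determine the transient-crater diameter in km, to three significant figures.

In SI units: d = 1470 m, v = 16900 m/s.
(ρ_i/ρ_t)^0.266 = (7500/2800)^0.266 = 1.300
d^0.83 = 1470^0.83 = 425.5
v^0.38 = 16900^0.38 = 40.42
g^-0.19 = 3.71^-0.19 = 0.7795
D = 1.54 × 1.300 × 425.5 × 40.42 × 0.7795 = 26840 m
   = 26.84 km

D ≈ 26.8 km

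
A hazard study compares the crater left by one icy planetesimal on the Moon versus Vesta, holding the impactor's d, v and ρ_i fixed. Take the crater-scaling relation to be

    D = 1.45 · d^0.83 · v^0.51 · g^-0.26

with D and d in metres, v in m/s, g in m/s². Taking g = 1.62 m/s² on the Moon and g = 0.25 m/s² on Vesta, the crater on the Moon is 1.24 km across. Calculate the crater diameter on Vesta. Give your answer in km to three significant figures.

All impactor-dependent factors cancel in the ratio, leaving D_Vesta/D_Moon = (g_Vesta/g_Moon)^-0.26.
(0.25/1.62)^-0.26 = 0.1543^-0.26 = 1.626
D_Vesta = 1.626 × 1.24 km = 2.02 km

D ≈ 2.02 km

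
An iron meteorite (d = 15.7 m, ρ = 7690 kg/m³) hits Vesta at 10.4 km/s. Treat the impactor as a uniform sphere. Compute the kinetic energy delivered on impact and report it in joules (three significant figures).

v = 10400 m/s.
Mass m = (π/6) ρ d³ = (π/6) × 7690 × (15.7)³ = 1.558 × 10^7 kg
E = ½ m v² = 0.5 × 1.558 × 10^7 × (10400)² = 8.426 × 10^14 J

E ≈ 8.43 × 10^14 J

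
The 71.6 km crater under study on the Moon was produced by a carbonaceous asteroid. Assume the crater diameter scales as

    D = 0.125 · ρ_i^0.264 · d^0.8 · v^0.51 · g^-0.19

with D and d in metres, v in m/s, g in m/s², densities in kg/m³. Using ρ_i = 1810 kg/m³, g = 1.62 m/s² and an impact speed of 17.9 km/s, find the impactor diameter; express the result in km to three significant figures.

Rearranging for d: d = [D / (0.125 · 1810^0.264 · 17900^0.51 · 1.62^-0.19)]^(1/0.8).
D = 71600 m.
1810^0.264 = 7.245
17900^0.51 = 147.6
1.62^-0.19 = 0.9124
Denominator = 0.125 × 7.245 × 147.6 × 0.9124 = 122.0
D / 122.0 = 71600 / 122.0 = 586.9
d = 586.9^(1/0.8) = 586.9^1.25 = 2889 m

d ≈ 2.89 km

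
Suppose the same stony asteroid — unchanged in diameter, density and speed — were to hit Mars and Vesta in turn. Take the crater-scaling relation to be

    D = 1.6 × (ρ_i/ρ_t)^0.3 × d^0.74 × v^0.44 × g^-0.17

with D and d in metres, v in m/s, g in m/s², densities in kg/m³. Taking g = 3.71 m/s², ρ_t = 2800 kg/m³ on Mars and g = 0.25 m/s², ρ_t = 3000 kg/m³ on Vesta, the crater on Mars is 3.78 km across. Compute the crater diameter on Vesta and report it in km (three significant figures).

D ≈ 5.86 km

The impactor-only factors (d, v, ρ_i) cancel in the ratio, leaving D_Vesta/D_Mars = (g_Vesta/g_Mars)^-0.17 · (ρ_t,Mars/ρ_t,Vesta)^0.3.
(0.25/3.71)^-0.17 = 0.06739^-0.17 = 1.582
(2800/3000)^0.3 = 0.9333^0.3 = 0.9795
Ratio = 1.582 × 0.9795 = 1.550
D_Vesta = 1.550 × 3.78 km = 5.86 km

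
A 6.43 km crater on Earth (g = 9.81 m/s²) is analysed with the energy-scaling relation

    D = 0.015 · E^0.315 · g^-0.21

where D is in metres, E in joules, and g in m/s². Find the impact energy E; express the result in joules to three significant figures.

Rearranging: E = [D / (0.015 · g^-0.21)]^(1/0.315).
D = 6430 m.
g^-0.21 = 9.81^-0.21 = 0.6191
D / (0.015 × 0.6191) = 6430 / (9.286 × 10^-3) = 6.924 × 10^5
E = (6.924 × 10^5)^3.1746 = 3.474 × 10^18 J

E ≈ 3.47 × 10^18 J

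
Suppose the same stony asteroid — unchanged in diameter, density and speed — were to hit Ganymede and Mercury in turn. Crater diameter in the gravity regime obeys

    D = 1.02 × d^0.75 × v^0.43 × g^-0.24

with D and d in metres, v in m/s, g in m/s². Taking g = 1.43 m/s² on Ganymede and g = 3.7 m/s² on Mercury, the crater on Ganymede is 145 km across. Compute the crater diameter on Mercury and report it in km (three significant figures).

All impactor-dependent factors cancel in the ratio, leaving D_Mercury/D_Ganymede = (g_Mercury/g_Ganymede)^-0.24.
(3.7/1.43)^-0.24 = 2.587^-0.24 = 0.7960
D_Mercury = 0.7960 × 145 km = 115 km

D ≈ 115 km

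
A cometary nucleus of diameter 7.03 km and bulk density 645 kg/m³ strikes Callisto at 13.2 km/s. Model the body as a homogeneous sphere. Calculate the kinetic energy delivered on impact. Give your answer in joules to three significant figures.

d = 7030 m; v = 13200 m/s.
Mass m = (π/6) ρ d³ = (π/6) × 645 × (7030)³ = 1.173 × 10^14 kg
E = ½ m v² = 0.5 × 1.173 × 10^14 × (13200)² = 1.022 × 10^22 J

E ≈ 1.02 × 10^22 J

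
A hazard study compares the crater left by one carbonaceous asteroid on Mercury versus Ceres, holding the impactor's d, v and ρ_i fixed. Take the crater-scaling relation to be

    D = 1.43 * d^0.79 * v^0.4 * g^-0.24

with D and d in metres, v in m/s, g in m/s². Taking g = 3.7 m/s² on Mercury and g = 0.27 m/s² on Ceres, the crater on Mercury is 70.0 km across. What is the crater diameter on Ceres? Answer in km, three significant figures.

All impactor-dependent factors cancel in the ratio, leaving D_Ceres/D_Mercury = (g_Ceres/g_Mercury)^-0.24.
(0.27/3.7)^-0.24 = 0.07297^-0.24 = 1.874
D_Ceres = 1.874 × 70.0 km = 131 km

D ≈ 131 km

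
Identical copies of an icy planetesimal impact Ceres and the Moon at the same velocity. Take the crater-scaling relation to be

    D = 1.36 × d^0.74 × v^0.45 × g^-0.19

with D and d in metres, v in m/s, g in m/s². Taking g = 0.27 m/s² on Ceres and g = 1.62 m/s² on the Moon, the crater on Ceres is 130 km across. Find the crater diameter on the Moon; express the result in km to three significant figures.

All impactor-dependent factors cancel in the ratio, leaving D_Moon/D_Ceres = (g_Moon/g_Ceres)^-0.19.
(1.62/0.27)^-0.19 = 6.000^-0.19 = 0.7115
D_Moon = 0.7115 × 130 km = 92.5 km

D ≈ 92.5 km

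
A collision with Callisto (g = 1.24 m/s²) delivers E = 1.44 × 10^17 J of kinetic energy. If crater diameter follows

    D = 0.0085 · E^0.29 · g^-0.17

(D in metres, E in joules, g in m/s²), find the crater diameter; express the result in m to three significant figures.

D ≈ 775 m

E^0.29 = (1.44 × 10^17)^0.29 = 9.461 × 10^4
g^-0.17 = 1.24^-0.17 = 0.9641
D = 0.0085 × 9.461 × 10^4 × 0.9641 = 775.3 m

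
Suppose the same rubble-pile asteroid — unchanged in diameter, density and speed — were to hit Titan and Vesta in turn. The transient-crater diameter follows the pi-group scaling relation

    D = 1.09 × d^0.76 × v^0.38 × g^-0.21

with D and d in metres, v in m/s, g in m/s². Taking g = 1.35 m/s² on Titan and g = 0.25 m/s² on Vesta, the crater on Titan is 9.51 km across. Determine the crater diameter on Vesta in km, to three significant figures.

D ≈ 13.6 km

All impactor-dependent factors cancel in the ratio, leaving D_Vesta/D_Titan = (g_Vesta/g_Titan)^-0.21.
(0.25/1.35)^-0.21 = 0.1852^-0.21 = 1.425
D_Vesta = 1.425 × 9.51 km = 13.6 km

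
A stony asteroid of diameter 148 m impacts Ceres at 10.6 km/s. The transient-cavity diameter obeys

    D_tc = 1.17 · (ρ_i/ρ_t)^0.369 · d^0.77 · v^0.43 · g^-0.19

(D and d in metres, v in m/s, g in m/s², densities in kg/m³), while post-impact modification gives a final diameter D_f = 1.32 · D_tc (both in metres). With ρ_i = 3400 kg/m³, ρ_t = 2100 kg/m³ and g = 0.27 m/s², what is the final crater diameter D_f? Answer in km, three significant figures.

v = 10600 m/s.
(ρ_i/ρ_t)^0.369 = (3400/2100)^0.369 = 1.195
d^0.77 = 148^0.77 = 46.89
v^0.43 = 10600^0.43 = 53.81
g^-0.19 = 0.27^-0.19 = 1.282
D_tc = 1.17 × 1.195 × 46.89 × 53.81 × 1.282 = 4523 m
D_f = 1.32 × 4523 = 5970 m
     = 5.970 km

D_f ≈ 5.97 km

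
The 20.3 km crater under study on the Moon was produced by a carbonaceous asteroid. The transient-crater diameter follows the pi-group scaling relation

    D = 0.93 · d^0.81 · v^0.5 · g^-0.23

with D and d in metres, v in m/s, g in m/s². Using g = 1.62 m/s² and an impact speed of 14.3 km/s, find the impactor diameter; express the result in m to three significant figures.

Rearranging for d: d = [D / (0.93 · 14300^0.5 · 1.62^-0.23)]^(1/0.81).
D = 20300 m.
14300^0.5 = 119.6
1.62^-0.23 = 0.8950
Denominator = 0.93 × 119.6 × 0.8950 = 99.55
D / 99.55 = 20300 / 99.55 = 203.9
d = 203.9^(1/0.81) = 203.9^1.2346 = 709.9 m

d ≈ 710 m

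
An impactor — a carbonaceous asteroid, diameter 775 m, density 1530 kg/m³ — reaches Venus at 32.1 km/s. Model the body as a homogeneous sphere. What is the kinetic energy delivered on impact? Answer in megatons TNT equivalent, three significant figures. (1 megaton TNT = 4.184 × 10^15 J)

v = 32100 m/s.
Mass m = (π/6) ρ d³ = (π/6) × 1530 × (775)³ = 3.729 × 10^11 kg
E = ½ m v² = 0.5 × 3.729 × 10^11 × (32100)² = 1.921 × 10^20 J
   = 1.921 × 10^20 / 4.184×10^15 = 45913 Mt

E ≈ 45900 Mt TNT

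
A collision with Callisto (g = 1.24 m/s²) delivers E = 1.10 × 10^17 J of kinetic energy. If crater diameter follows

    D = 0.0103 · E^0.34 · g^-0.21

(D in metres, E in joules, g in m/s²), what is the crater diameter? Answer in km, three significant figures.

D ≈ 6.13 km

E^0.34 = (1.10 × 10^17)^0.34 = 6.224 × 10^5
g^-0.21 = 1.24^-0.21 = 0.9558
D = 0.0103 × 6.224 × 10^5 × 0.9558 = 6127 m
   = 6.127 km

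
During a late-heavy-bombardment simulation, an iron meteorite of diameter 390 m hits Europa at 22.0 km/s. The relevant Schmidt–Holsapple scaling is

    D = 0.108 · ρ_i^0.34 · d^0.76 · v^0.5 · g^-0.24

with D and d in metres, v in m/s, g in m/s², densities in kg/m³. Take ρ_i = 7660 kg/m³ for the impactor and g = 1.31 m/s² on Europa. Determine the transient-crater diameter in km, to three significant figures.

D ≈ 29.3 km

In SI units: v = 22000 m/s.
ρ_i^0.34 = 7660^0.34 = 20.92
d^0.76 = 390^0.76 = 93.16
v^0.5 = 22000^0.5 = 148.3
g^-0.24 = 1.31^-0.24 = 0.9372
D = 0.108 × 20.92 × 93.16 × 148.3 × 0.9372 = 29254 m
   = 29.25 km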